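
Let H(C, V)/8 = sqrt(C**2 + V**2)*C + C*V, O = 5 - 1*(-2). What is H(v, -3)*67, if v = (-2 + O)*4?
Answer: -32160 + 10720*sqrt(409) ≈ 1.8464e+5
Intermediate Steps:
O = 7 (O = 5 + 2 = 7)
v = 20 (v = (-2 + 7)*4 = 5*4 = 20)
H(C, V) = 8*C*V + 8*C*sqrt(C**2 + V**2) (H(C, V) = 8*(sqrt(C**2 + V**2)*C + C*V) = 8*(C*sqrt(C**2 + V**2) + C*V) = 8*(C*V + C*sqrt(C**2 + V**2)) = 8*C*V + 8*C*sqrt(C**2 + V**2))
H(v, -3)*67 = (8*20*(-3 + sqrt(20**2 + (-3)**2)))*67 = (8*20*(-3 + sqrt(400 + 9)))*67 = (8*20*(-3 + sqrt(409)))*67 = (-480 + 160*sqrt(409))*67 = -32160 + 10720*sqrt(409)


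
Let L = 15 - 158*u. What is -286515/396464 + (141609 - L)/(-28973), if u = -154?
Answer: -54791360663/11486751472 ≈ -4.7700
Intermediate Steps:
L = 24347 (L = 15 - 158*(-154) = 15 + 24332 = 24347)
-286515/396464 + (141609 - L)/(-28973) = -286515/396464 + (141609 - 1*24347)/(-28973) = -286515*1/396464 + (141609 - 24347)*(-1/28973) = -286515/396464 + 117262*(-1/28973) = -286515/396464 - 117262/28973 = -54791360663/11486751472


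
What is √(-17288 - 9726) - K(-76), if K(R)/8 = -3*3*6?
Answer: 432 + I*√27014 ≈ 432.0 + 164.36*I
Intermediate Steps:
K(R) = -432 (K(R) = 8*(-3*3*6) = 8*(-9*6) = 8*(-54) = -432)
√(-17288 - 9726) - K(-76) = √(-17288 - 9726) - 1*(-432) = √(-27014) + 432 = I*√27014 + 432 = 432 + I*√27014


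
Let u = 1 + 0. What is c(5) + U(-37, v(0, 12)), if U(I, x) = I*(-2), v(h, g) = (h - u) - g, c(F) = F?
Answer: 79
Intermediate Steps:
u = 1
v(h, g) = -1 + h - g (v(h, g) = (h - 1*1) - g = (h - 1) - g = (-1 + h) - g = -1 + h - g)
U(I, x) = -2*I
c(5) + U(-37, v(0, 12)) = 5 - 2*(-37) = 5 + 74 = 79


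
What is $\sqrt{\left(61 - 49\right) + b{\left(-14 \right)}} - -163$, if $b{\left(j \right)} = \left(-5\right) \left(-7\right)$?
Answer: $163 + \sqrt{47} \approx 169.86$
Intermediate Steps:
$b{\left(j \right)} = 35$
$\sqrt{\left(61 - 49\right) + b{\left(-14 \right)}} - -163 = \sqrt{\left(61 - 49\right) + 35} - -163 = \sqrt{12 + 35} + 163 = \sqrt{47} + 163 = 163 + \sqrt{47}$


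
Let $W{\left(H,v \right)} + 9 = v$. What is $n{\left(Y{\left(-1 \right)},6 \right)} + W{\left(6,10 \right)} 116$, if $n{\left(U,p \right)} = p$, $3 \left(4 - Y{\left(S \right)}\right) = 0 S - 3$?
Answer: $122$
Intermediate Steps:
$W{\left(H,v \right)} = -9 + v$
$Y{\left(S \right)} = 5$ ($Y{\left(S \right)} = 4 - \frac{0 S - 3}{3} = 4 - \frac{0 - 3}{3} = 4 - -1 = 4 + 1 = 5$)
$n{\left(Y{\left(-1 \right)},6 \right)} + W{\left(6,10 \right)} 116 = 6 + \left(-9 + 10\right) 116 = 6 + 1 \cdot 116 = 6 + 116 = 122$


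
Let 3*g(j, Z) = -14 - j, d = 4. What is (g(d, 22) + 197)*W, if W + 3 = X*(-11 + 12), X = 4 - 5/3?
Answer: -382/3 ≈ -127.33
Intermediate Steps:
X = 7/3 (X = 4 - 5*⅓ = 4 - 5/3 = 7/3 ≈ 2.3333)
g(j, Z) = -14/3 - j/3 (g(j, Z) = (-14 - j)/3 = -14/3 - j/3)
W = -⅔ (W = -3 + 7*(-11 + 12)/3 = -3 + (7/3)*1 = -3 + 7/3 = -⅔ ≈ -0.66667)
(g(d, 22) + 197)*W = ((-14/3 - ⅓*4) + 197)*(-⅔) = ((-14/3 - 4/3) + 197)*(-⅔) = (-6 + 197)*(-⅔) = 191*(-⅔) = -382/3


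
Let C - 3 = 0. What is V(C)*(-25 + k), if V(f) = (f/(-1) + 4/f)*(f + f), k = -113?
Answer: 1380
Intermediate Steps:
C = 3 (C = 3 + 0 = 3)
V(f) = 2*f*(-f + 4/f) (V(f) = (f*(-1) + 4/f)*(2*f) = (-f + 4/f)*(2*f) = 2*f*(-f + 4/f))
V(C)*(-25 + k) = (8 - 2*3**2)*(-25 - 113) = (8 - 2*9)*(-138) = (8 - 18)*(-138) = -10*(-138) = 1380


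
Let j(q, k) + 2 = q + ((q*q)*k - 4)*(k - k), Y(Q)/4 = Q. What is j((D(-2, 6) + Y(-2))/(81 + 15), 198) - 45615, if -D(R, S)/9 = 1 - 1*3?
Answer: -2189611/48 ≈ -45617.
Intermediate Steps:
D(R, S) = 18 (D(R, S) = -9*(1 - 1*3) = -9*(1 - 3) = -9*(-2) = 18)
Y(Q) = 4*Q
j(q, k) = -2 + q (j(q, k) = -2 + (q + ((q*q)*k - 4)*(k - k)) = -2 + (q + (q²*k - 4)*0) = -2 + (q + (k*q² - 4)*0) = -2 + (q + (-4 + k*q²)*0) = -2 + (q + 0) = -2 + q)
j((D(-2, 6) + Y(-2))/(81 + 15), 198) - 45615 = (-2 + (18 + 4*(-2))/(81 + 15)) - 45615 = (-2 + (18 - 8)/96) - 45615 = (-2 + 10*(1/96)) - 45615 = (-2 + 5/48) - 45615 = -91/48 - 45615 = -2189611/48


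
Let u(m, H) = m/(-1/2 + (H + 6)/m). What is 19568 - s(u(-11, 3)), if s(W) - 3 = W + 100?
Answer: 564243/29 ≈ 19457.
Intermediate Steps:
u(m, H) = m/(-1/2 + (6 + H)/m) (u(m, H) = m/(-1*1/2 + (6 + H)/m) = m/(-1/2 + (6 + H)/m))
s(W) = 103 + W (s(W) = 3 + (W + 100) = 3 + (100 + W) = 103 + W)
19568 - s(u(-11, 3)) = 19568 - (103 + 2*(-11)**2/(12 - 1*(-11) + 2*3)) = 19568 - (103 + 2*121/(12 + 11 + 6)) = 19568 - (103 + 2*121/29) = 19568 - (103 + 2*121*(1/29)) = 19568 - (103 + 242/29) = 19568 - 1*3229/29 = 19568 - 3229/29 = 564243/29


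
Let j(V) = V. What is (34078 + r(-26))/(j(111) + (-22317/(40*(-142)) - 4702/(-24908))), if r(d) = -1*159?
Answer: 1199693321840/4071643759 ≈ 294.65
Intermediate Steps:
r(d) = -159
(34078 + r(-26))/(j(111) + (-22317/(40*(-142)) - 4702/(-24908))) = (34078 - 159)/(111 + (-22317/(40*(-142)) - 4702/(-24908))) = 33919/(111 + (-22317/(-5680) - 4702*(-1/24908))) = 33919/(111 + (-22317*(-1/5680) + 2351/12454)) = 33919/(111 + (22317/5680 + 2351/12454)) = 33919/(111 + 145644799/35369360) = 33919/(4071643759/35369360) = 33919*(35369360/4071643759) = 1199693321840/4071643759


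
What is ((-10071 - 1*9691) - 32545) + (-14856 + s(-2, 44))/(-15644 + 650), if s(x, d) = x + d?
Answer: -43570908/833 ≈ -52306.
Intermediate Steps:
s(x, d) = d + x
((-10071 - 1*9691) - 32545) + (-14856 + s(-2, 44))/(-15644 + 650) = ((-10071 - 1*9691) - 32545) + (-14856 + (44 - 2))/(-15644 + 650) = ((-10071 - 9691) - 32545) + (-14856 + 42)/(-14994) = (-19762 - 32545) - 14814*(-1/14994) = -52307 + 823/833 = -43570908/833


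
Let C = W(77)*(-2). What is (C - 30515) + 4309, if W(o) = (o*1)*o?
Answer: -38064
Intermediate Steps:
W(o) = o**2 (W(o) = o*o = o**2)
C = -11858 (C = 77**2*(-2) = 5929*(-2) = -11858)
(C - 30515) + 4309 = (-11858 - 30515) + 4309 = -42373 + 4309 = -38064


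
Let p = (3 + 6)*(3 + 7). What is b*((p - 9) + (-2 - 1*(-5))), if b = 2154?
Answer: 180936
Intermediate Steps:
p = 90 (p = 9*10 = 90)
b*((p - 9) + (-2 - 1*(-5))) = 2154*((90 - 9) + (-2 - 1*(-5))) = 2154*(81 + (-2 + 5)) = 2154*(81 + 3) = 2154*84 = 180936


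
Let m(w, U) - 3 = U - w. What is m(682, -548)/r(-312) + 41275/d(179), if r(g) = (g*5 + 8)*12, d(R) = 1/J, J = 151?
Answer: 38691515609/6208 ≈ 6.2325e+6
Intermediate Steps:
d(R) = 1/151
r(g) = 96 + 60*g (r(g) = (5*g + 8)*12 = (8 + 5*g)*12 = 96 + 60*g)
m(w, U) = 3 + U - w (m(w, U) = 3 + (U - w) = 3 + U - w)
m(682, -548)/r(-312) + 41275/d(179) = (3 - 548 - 1*682)/(96 + 60*(-312)) + 41275/(1/151) = (3 - 548 - 682)/(96 - 18720) + 41275*151 = -1227/(-18624) + 6232525 = -1227*(-1/18624) + 6232525 = 409/6208 + 6232525 = 38691515609/6208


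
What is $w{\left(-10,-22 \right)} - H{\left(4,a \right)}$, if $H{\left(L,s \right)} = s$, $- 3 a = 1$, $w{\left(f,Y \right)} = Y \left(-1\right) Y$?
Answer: $- \frac{1451}{3} \approx -483.67$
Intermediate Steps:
$w{\left(f,Y \right)} = - Y^{2}$ ($w{\left(f,Y \right)} = - Y Y = - Y^{2}$)
$a = - \frac{1}{3}$ ($a = \left(- \frac{1}{3}\right) 1 = - \frac{1}{3} \approx -0.33333$)
$w{\left(-10,-22 \right)} - H{\left(4,a \right)} = - \left(-22\right)^{2} - - \frac{1}{3} = \left(-1\right) 484 + \frac{1}{3} = -484 + \frac{1}{3} = - \frac{1451}{3}$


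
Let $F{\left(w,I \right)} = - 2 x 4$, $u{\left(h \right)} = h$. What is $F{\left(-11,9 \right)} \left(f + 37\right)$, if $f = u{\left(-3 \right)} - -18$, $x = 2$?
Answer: $-832$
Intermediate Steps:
$F{\left(w,I \right)} = -16$ ($F{\left(w,I \right)} = \left(-2\right) 2 \cdot 4 = \left(-4\right) 4 = -16$)
$f = 15$ ($f = -3 - -18 = -3 + 18 = 15$)
$F{\left(-11,9 \right)} \left(f + 37\right) = - 16 \left(15 + 37\right) = \left(-16\right) 52 = -832$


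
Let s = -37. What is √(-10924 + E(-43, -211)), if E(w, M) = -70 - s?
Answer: I*√10957 ≈ 104.68*I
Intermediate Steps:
E(w, M) = -33 (E(w, M) = -70 - 1*(-37) = -70 + 37 = -33)
√(-10924 + E(-43, -211)) = √(-10924 - 33) = √(-10957) = I*√10957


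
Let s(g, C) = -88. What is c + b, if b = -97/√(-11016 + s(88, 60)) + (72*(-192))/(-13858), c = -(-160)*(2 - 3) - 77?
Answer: -1635261/6929 + 97*I*√694/2776 ≈ -236.0 + 0.92052*I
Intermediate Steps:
c = -237 (c = -(-160)*(-1) - 77 = -40*4 - 77 = -160 - 77 = -237)
b = 6912/6929 + 97*I*√694/2776 (b = -97/√(-11016 - 88) + (72*(-192))/(-13858) = -97*(-I*√694/2776) - 13824*(-1/13858) = -97*(-I*√694/2776) + 6912/6929 = -(-97)*I*√694/2776 + 6912/6929 = 97*I*√694/2776 + 6912/6929 = 6912/6929 + 97*I*√694/2776 ≈ 0.99755 + 0.92052*I)
c + b = -237 + (6912/6929 + 97*I*√694/2776) = -1635261/6929 + 97*I*√694/2776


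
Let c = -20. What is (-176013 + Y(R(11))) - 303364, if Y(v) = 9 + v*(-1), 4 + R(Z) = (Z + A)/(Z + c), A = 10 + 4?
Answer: -4314251/9 ≈ -4.7936e+5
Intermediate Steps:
A = 14
R(Z) = -4 + (14 + Z)/(-20 + Z) (R(Z) = -4 + (Z + 14)/(Z - 20) = -4 + (14 + Z)/(-20 + Z))
Y(v) = 9 - v
(-176013 + Y(R(11))) - 303364 = (-176013 + (9 - (94 - 3*11)/(-20 + 11))) - 303364 = (-176013 + (9 - (94 - 33)/(-9))) - 303364 = (-176013 + (9 - (-1)*61/9)) - 303364 = (-176013 + (9 - 1*(-61/9))) - 303364 = (-176013 + (9 + 61/9)) - 303364 = (-176013 + 142/9) - 303364 = -1583975/9 - 303364 = -4314251/9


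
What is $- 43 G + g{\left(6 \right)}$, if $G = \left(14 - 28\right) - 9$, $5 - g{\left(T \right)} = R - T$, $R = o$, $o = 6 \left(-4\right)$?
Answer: $1024$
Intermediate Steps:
$o = -24$
$R = -24$
$g{\left(T \right)} = 29 + T$ ($g{\left(T \right)} = 5 - \left(-24 - T\right) = 5 + \left(24 + T\right) = 29 + T$)
$G = -23$ ($G = -14 - 9 = -23$)
$- 43 G + g{\left(6 \right)} = \left(-43\right) \left(-23\right) + \left(29 + 6\right) = 989 + 35 = 1024$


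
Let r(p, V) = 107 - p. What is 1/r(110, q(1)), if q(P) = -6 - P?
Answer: -⅓ ≈ -0.33333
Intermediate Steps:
1/r(110, q(1)) = 1/(107 - 1*110) = 1/(107 - 110) = 1/(-3) = -⅓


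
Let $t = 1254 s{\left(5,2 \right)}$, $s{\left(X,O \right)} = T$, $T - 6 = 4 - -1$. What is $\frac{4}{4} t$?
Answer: $13794$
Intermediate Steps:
$T = 11$ ($T = 6 + \left(4 - -1\right) = 6 + \left(4 + 1\right) = 6 + 5 = 11$)
$s{\left(X,O \right)} = 11$
$t = 13794$ ($t = 1254 \cdot 11 = 13794$)
$\frac{4}{4} t = \frac{4}{4} \cdot 13794 = 4 \cdot \frac{1}{4} \cdot 13794 = 1 \cdot 13794 = 13794$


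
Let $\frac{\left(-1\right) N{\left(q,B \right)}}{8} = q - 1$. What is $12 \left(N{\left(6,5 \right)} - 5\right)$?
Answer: $-540$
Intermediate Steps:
$N{\left(q,B \right)} = 8 - 8 q$ ($N{\left(q,B \right)} = - 8 \left(q - 1\right) = - 8 \left(-1 + q\right) = 8 - 8 q$)
$12 \left(N{\left(6,5 \right)} - 5\right) = 12 \left(\left(8 - 48\right) - 5\right) = 12 \left(-40 - 5\right) = 12 \left(-45\right) = -540$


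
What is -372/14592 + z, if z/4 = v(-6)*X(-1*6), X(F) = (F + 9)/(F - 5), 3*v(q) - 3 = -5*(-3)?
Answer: -87893/13376 ≈ -6.5709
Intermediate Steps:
v(q) = 6 (v(q) = 1 + (-5*(-3))/3 = 1 + (⅓)*15 = 1 + 5 = 6)
X(F) = (9 + F)/(-5 + F)
z = -72/11 (z = 4*(6*((9 - 1*6)/(-5 - 1*6))) = 4*(6*((9 - 6)/(-5 - 6))) = 4*(6*(3/(-11))) = 4*(6*(-1/11*3)) = 4*(6*(-3/11)) = 4*(-18/11) = -72/11 ≈ -6.5455)
-372/14592 + z = -372/14592 - 72/11 = -372*1/14592 - 72/11 = -31/1216 - 72/11 = -87893/13376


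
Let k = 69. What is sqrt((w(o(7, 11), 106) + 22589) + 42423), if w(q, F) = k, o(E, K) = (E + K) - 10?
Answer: sqrt(65081) ≈ 255.11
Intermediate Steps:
o(E, K) = -10 + E + K
w(q, F) = 69
sqrt((w(o(7, 11), 106) + 22589) + 42423) = sqrt((69 + 22589) + 42423) = sqrt(22658 + 42423) = sqrt(65081)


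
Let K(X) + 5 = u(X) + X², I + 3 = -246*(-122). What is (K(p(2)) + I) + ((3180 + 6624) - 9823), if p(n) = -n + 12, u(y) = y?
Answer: 30095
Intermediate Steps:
I = 30009 (I = -3 - 246*(-122) = -3 + 30012 = 30009)
p(n) = 12 - n
K(X) = -5 + X + X² (K(X) = -5 + (X + X²) = -5 + X + X²)
(K(p(2)) + I) + ((3180 + 6624) - 9823) = ((-5 + (12 - 1*2) + (12 - 1*2)²) + 30009) + ((3180 + 6624) - 9823) = ((-5 + (12 - 2) + (12 - 2)²) + 30009) + (9804 - 9823) = ((-5 + 10 + 10²) + 30009) - 19 = ((-5 + 10 + 100) + 30009) - 19 = (105 + 30009) - 19 = 30114 - 19 = 30095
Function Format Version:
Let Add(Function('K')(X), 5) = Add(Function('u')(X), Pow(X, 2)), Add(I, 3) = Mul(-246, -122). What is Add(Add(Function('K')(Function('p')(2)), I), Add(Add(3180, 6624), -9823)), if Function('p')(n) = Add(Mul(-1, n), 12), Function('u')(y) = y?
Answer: 30095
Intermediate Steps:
I = 30009 (I = Add(-3, Mul(-246, -122)) = Add(-3, 30012) = 30009)
Function('p')(n) = Add(12, Mul(-1, n))
Function('K')(X) = Add(-5, X, Pow(X, 2)) (Function('K')(X) = Add(-5, Add(X, Pow(X, 2))) = Add(-5, X, Pow(X, 2)))
Add(Add(Function('K')(Function('p')(2)), I), Add(Add(3180, 6624), -9823)) = Add(Add(Add(-5, Add(12, Mul(-1, 2)), Pow(Add(12, Mul(-1, 2)), 2)), 30009), Add(Add(3180, 6624), -9823)) = Add(Add(Add(-5, Add(12, -2), Pow(Add(12, -2), 2)), 30009), Add(9804, -9823)) = Add(Add(Add(-5, 10, Pow(10, 2)), 30009), -19) = Add(Add(Add(-5, 10, 100), 30009), -19) = Add(Add(105, 30009), -19) = Add(30114, -19) = 30095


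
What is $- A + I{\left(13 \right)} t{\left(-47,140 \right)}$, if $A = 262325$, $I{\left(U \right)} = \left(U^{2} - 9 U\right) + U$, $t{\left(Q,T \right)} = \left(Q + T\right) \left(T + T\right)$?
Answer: $1430275$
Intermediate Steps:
$t{\left(Q,T \right)} = 2 T \left(Q + T\right)$ ($t{\left(Q,T \right)} = \left(Q + T\right) 2 T = 2 T \left(Q + T\right)$)
$I{\left(U \right)} = U^{2} - 8 U$
$- A + I{\left(13 \right)} t{\left(-47,140 \right)} = \left(-1\right) 262325 + 13 \left(-8 + 13\right) 2 \cdot 140 \left(-47 + 140\right) = -262325 + 13 \cdot 5 \cdot 2 \cdot 140 \cdot 93 = -262325 + 65 \cdot 26040 = -262325 + 1692600 = 1430275$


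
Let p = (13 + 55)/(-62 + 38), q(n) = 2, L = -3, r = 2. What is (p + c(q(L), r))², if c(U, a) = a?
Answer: 25/36 ≈ 0.69444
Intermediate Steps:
p = -17/6 (p = 68/(-24) = 68*(-1/24) = -17/6 ≈ -2.8333)
(p + c(q(L), r))² = (-17/6 + 2)² = (-⅚)² = 25/36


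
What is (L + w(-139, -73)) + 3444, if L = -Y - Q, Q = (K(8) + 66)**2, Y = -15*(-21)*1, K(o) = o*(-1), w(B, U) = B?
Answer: -374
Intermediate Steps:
K(o) = -o
Y = 315 (Y = 315*1 = 315)
Q = 3364 (Q = (-1*8 + 66)**2 = (-8 + 66)**2 = 58**2 = 3364)
L = -3679 (L = -1*315 - 1*3364 = -315 - 3364 = -3679)
(L + w(-139, -73)) + 3444 = (-3679 - 139) + 3444 = -3818 + 3444 = -374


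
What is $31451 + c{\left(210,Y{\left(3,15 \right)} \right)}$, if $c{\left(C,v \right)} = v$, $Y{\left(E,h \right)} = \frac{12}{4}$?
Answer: $31454$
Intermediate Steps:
$Y{\left(E,h \right)} = 3$ ($Y{\left(E,h \right)} = 12 \cdot \frac{1}{4} = 3$)
$31451 + c{\left(210,Y{\left(3,15 \right)} \right)} = 31451 + 3 = 31454$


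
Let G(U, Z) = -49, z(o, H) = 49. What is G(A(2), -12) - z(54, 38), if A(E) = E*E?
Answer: -98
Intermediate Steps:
A(E) = E²
G(A(2), -12) - z(54, 38) = -49 - 1*49 = -49 - 49 = -98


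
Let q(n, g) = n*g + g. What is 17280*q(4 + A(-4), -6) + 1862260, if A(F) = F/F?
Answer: 1240180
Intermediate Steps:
A(F) = 1
q(n, g) = g + g*n (q(n, g) = g*n + g = g + g*n)
17280*q(4 + A(-4), -6) + 1862260 = 17280*(-6*(1 + (4 + 1))) + 1862260 = 17280*(-6*(1 + 5)) + 1862260 = 17280*(-6*6) + 1862260 = 17280*(-36) + 1862260 = -622080 + 1862260 = 1240180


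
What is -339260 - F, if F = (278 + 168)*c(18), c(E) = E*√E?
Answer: -339260 - 24084*√2 ≈ -3.7332e+5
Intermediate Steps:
c(E) = E^(3/2)
F = 24084*√2 (F = (278 + 168)*18^(3/2) = 446*(54*√2) = 24084*√2 ≈ 34060.)
-339260 - F = -339260 - 24084*√2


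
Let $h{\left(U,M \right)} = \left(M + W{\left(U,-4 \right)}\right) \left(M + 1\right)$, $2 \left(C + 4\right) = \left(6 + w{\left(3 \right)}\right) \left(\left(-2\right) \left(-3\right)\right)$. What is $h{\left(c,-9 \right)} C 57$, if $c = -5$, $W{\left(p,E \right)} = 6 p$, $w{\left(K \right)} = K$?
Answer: $409032$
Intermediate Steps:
$C = 23$ ($C = -4 + \frac{\left(6 + 3\right) \left(\left(-2\right) \left(-3\right)\right)}{2} = -4 + \frac{9 \cdot 6}{2} = -4 + \frac{1}{2} \cdot 54 = -4 + 27 = 23$)
$h{\left(U,M \right)} = \left(1 + M\right) \left(M + 6 U\right)$ ($h{\left(U,M \right)} = \left(M + 6 U\right) \left(M + 1\right) = \left(M + 6 U\right) \left(1 + M\right) = \left(1 + M\right) \left(M + 6 U\right)$)
$h{\left(c,-9 \right)} C 57 = \left(-9 + \left(-9\right)^{2} + 6 \left(-5\right) + 6 \left(-9\right) \left(-5\right)\right) 23 \cdot 57 = \left(-9 + 81 - 30 + 270\right) 23 \cdot 57 = 312 \cdot 23 \cdot 57 = 7176 \cdot 57 = 409032$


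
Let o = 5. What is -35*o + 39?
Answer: -136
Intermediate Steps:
-35*o + 39 = -35*5 + 39 = -175 + 39 = -136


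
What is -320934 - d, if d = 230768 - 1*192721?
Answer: -358981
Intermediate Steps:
d = 38047 (d = 230768 - 192721 = 38047)
-320934 - d = -320934 - 1*38047 = -320934 - 38047 = -358981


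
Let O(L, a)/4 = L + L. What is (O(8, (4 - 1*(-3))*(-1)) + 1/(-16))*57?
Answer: 58311/16 ≈ 3644.4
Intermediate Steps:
O(L, a) = 8*L (O(L, a) = 4*(L + L) = 4*(2*L) = 8*L)
(O(8, (4 - 1*(-3))*(-1)) + 1/(-16))*57 = (8*8 + 1/(-16))*57 = (64 - 1/16)*57 = (1023/16)*57 = 58311/16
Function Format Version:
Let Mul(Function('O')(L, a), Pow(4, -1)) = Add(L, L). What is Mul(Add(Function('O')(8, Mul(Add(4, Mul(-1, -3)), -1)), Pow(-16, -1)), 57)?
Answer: Rational(58311, 16) ≈ 3644.4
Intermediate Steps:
Function('O')(L, a) = Mul(8, L) (Function('O')(L, a) = Mul(4, Add(L, L)) = Mul(4, Mul(2, L)) = Mul(8, L))
Mul(Add(Function('O')(8, Mul(Add(4, Mul(-1, -3)), -1)), Pow(-16, -1)), 57) = Mul(Add(Mul(8, 8), Pow(-16, -1)), 57) = Mul(Add(64, Rational(-1, 16)), 57) = Mul(Rational(1023, 16), 57) = Rational(58311, 16)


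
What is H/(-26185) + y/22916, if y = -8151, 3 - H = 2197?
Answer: -163156231/600055460 ≈ -0.27190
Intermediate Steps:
H = -2194 (H = 3 - 1*2197 = 3 - 2197 = -2194)
H/(-26185) + y/22916 = -2194/(-26185) - 8151/22916 = -2194*(-1/26185) - 8151*1/22916 = 2194/26185 - 8151/22916 = -163156231/600055460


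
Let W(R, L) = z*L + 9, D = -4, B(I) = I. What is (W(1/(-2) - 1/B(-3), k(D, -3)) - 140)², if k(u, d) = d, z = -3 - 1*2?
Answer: 13456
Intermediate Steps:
z = -5 (z = -3 - 2 = -5)
W(R, L) = 9 - 5*L (W(R, L) = -5*L + 9 = 9 - 5*L)
(W(1/(-2) - 1/B(-3), k(D, -3)) - 140)² = ((9 - 5*(-3)) - 140)² = ((9 + 15) - 140)² = (24 - 140)² = (-116)² = 13456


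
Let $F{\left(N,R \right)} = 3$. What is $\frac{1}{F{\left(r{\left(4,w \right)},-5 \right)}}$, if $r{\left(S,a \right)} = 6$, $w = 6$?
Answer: $\frac{1}{3} \approx 0.33333$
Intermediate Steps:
$\frac{1}{F{\left(r{\left(4,w \right)},-5 \right)}} = \frac{1}{3}$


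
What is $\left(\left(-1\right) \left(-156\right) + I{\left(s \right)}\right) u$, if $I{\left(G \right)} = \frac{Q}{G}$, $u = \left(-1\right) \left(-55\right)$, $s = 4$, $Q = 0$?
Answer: $8580$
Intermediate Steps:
$u = 55$
$I{\left(G \right)} = 0$ ($I{\left(G \right)} = \frac{0}{G} = 0$)
$\left(\left(-1\right) \left(-156\right) + I{\left(s \right)}\right) u = \left(\left(-1\right) \left(-156\right) + 0\right) 55 = \left(156 + 0\right) 55 = 156 \cdot 55 = 8580$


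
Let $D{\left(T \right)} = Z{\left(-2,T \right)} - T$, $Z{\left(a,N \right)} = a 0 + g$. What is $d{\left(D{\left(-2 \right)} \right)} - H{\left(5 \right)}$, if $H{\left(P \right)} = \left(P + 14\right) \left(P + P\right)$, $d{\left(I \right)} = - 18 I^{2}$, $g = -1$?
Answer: $-208$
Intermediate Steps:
$Z{\left(a,N \right)} = -1$ ($Z{\left(a,N \right)} = a 0 - 1 = 0 - 1 = -1$)
$D{\left(T \right)} = -1 - T$
$H{\left(P \right)} = 2 P \left(14 + P\right)$ ($H{\left(P \right)} = \left(14 + P\right) 2 P = 2 P \left(14 + P\right)$)
$d{\left(D{\left(-2 \right)} \right)} - H{\left(5 \right)} = - 18 \left(-1 - -2\right)^{2} - 2 \cdot 5 \left(14 + 5\right) = - 18 \left(-1 + 2\right)^{2} - 2 \cdot 5 \cdot 19 = - 18 \cdot 1^{2} - 190 = \left(-18\right) 1 - 190 = -18 - 190 = -208$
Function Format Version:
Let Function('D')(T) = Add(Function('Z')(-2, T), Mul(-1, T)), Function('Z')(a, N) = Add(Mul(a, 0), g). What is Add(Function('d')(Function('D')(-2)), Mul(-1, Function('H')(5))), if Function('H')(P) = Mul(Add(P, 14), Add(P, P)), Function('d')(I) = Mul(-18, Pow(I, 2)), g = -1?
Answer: -208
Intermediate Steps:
Function('Z')(a, N) = -1 (Function('Z')(a, N) = Add(Mul(a, 0), -1) = Add(0, -1) = -1)
Function('D')(T) = Add(-1, Mul(-1, T))
Function('H')(P) = Mul(2, P, Add(14, P)) (Function('H')(P) = Mul(Add(14, P), Mul(2, P)) = Mul(2, P, Add(14, P)))
Add(Function('d')(Function('D')(-2)), Mul(-1, Function('H')(5))) = Add(Mul(-18, Pow(Add(-1, Mul(-1, -2)), 2)), Mul(-1, Mul(2, 5, Add(14, 5)))) = Add(Mul(-18, Pow(Add(-1, 2), 2)), Mul(-1, Mul(2, 5, 19))) = Add(Mul(-18, Pow(1, 2)), Mul(-1, 190)) = Add(Mul(-18, 1), -190) = Add(-18, -190) = -208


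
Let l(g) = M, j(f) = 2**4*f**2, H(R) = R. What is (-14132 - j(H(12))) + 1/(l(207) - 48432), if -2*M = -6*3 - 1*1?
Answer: -1591744422/96845 ≈ -16436.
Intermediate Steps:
j(f) = 16*f**2
M = 19/2 (M = -(-6*3 - 1*1)/2 = -(-18 - 1)/2 = -1/2*(-19) = 19/2 ≈ 9.5000)
l(g) = 19/2
(-14132 - j(H(12))) + 1/(l(207) - 48432) = (-14132 - 16*12**2) + 1/(19/2 - 48432) = (-14132 - 16*144) + 1/(-96845/2) = (-14132 - 1*2304) - 2/96845 = (-14132 - 2304) - 2/96845 = -16436 - 2/96845 = -1591744422/96845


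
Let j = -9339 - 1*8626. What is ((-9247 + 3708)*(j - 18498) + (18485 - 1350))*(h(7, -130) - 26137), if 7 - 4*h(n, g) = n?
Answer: -5279300031804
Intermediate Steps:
h(n, g) = 7/4 - n/4
j = -17965 (j = -9339 - 8626 = -17965)
((-9247 + 3708)*(j - 18498) + (18485 - 1350))*(h(7, -130) - 26137) = ((-9247 + 3708)*(-17965 - 18498) + (18485 - 1350))*((7/4 - ¼*7) - 26137) = (-5539*(-36463) + 17135)*((7/4 - 7/4) - 26137) = (201968557 + 17135)*(0 - 26137) = 201985692*(-26137) = -5279300031804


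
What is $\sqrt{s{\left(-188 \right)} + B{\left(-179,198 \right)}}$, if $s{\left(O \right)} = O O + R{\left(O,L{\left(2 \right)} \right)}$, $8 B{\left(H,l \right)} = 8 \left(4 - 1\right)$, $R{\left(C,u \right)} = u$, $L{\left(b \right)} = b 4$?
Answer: $\sqrt{35355} \approx 188.03$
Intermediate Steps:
$L{\left(b \right)} = 4 b$
$B{\left(H,l \right)} = 3$ ($B{\left(H,l \right)} = \frac{8 \left(4 - 1\right)}{8} = \frac{8 \cdot 3}{8} = \frac{1}{8} \cdot 24 = 3$)
$s{\left(O \right)} = 8 + O^{2}$ ($s{\left(O \right)} = O O + 4 \cdot 2 = O^{2} + 8 = 8 + O^{2}$)
$\sqrt{s{\left(-188 \right)} + B{\left(-179,198 \right)}} = \sqrt{\left(8 + \left(-188\right)^{2}\right) + 3} = \sqrt{\left(8 + 35344\right) + 3} = \sqrt{35352 + 3} = \sqrt{35355}$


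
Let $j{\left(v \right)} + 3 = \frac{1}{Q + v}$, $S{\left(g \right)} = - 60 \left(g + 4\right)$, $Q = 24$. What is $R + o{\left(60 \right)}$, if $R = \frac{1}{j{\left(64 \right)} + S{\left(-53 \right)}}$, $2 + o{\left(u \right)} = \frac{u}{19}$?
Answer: $\frac{299354}{258457} \approx 1.1582$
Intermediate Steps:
$o{\left(u \right)} = -2 + \frac{u}{19}$
$S{\left(g \right)} = -240 - 60 g$ ($S{\left(g \right)} = - 60 \left(4 + g\right) = -240 - 60 g$)
$j{\left(v \right)} = -3 + \frac{1}{24 + v}$
$R = \frac{88}{258457}$ ($R = \frac{1}{\frac{-71 - 192}{24 + 64} - -2940} = \frac{1}{\frac{-71 - 192}{88} + \left(-240 + 3180\right)} = \frac{1}{\frac{1}{88} \left(-263\right) + 2940} = \frac{1}{- \frac{263}{88} + 2940} = \frac{1}{\frac{258457}{88}} = \frac{88}{258457} \approx 0.00034048$)
$R + o{\left(60 \right)} = \frac{88}{258457} + \left(-2 + \frac{1}{19} \cdot 60\right) = \frac{88}{258457} + \left(-2 + \frac{60}{19}\right) = \frac{88}{258457} + \frac{22}{19} = \frac{299354}{258457}$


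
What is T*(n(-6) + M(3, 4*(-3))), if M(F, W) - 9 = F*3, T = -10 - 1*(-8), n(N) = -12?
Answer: -12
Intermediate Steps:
T = -2 (T = -10 + 8 = -2)
M(F, W) = 9 + 3*F (M(F, W) = 9 + F*3 = 9 + 3*F)
T*(n(-6) + M(3, 4*(-3))) = -2*(-12 + (9 + 3*3)) = -2*(-12 + (9 + 9)) = -2*(-12 + 18) = -2*6 = -12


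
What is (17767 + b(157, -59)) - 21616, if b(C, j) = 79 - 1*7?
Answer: -3777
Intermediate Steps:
b(C, j) = 72 (b(C, j) = 79 - 7 = 72)
(17767 + b(157, -59)) - 21616 = (17767 + 72) - 21616 = 17839 - 21616 = -3777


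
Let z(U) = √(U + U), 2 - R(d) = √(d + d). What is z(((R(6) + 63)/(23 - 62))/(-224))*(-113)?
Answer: -113*√(17745 - 546*√3)/1092 ≈ -13.412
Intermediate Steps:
R(d) = 2 - √2*√d (R(d) = 2 - √(d + d) = 2 - √(2*d) = 2 - √2*√d)
z(U) = √2*√U (z(U) = √(2*U) = √2*√U)
z(((R(6) + 63)/(23 - 62))/(-224))*(-113) = (√2*√((((2 - √2*√6) + 63)/(23 - 62))/(-224)))*(-113) = (√2*√((((2 - 2*√3) + 63)/(-39))*(-1/224)))*(-113) = (√2*√(((65 - 2*√3)*(-1/39))*(-1/224)))*(-113) = (√2*√((-5/3 + 2*√3/39)*(-1/224)))*(-113) = (√2*√(5/672 - √3/4368))*(-113) = -113*√2*√(5/672 - √3/4368)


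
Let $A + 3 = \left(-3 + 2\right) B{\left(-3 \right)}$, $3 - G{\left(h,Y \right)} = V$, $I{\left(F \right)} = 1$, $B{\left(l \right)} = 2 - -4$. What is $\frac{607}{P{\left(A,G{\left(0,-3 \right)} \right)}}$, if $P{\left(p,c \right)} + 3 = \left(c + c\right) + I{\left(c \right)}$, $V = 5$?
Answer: $- \frac{607}{6} \approx -101.17$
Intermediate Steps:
$B{\left(l \right)} = 6$ ($B{\left(l \right)} = 2 + 4 = 6$)
$G{\left(h,Y \right)} = -2$ ($G{\left(h,Y \right)} = 3 - 5 = -2$)
$A = -9$ ($A = -3 + \left(-3 + 2\right) 6 = -3 - 6 = -9$)
$P{\left(p,c \right)} = -2 + 2 c$ ($P{\left(p,c \right)} = -3 + \left(\left(c + c\right) + 1\right) = -3 + \left(2 c + 1\right) = -3 + \left(1 + 2 c\right) = -2 + 2 c$)
$\frac{607}{P{\left(A,G{\left(0,-3 \right)} \right)}} = \frac{607}{-2 + 2 \left(-2\right)} = \frac{607}{-2 - 4} = \frac{607}{-6} = 607 \left(- \frac{1}{6}\right) = - \frac{607}{6}$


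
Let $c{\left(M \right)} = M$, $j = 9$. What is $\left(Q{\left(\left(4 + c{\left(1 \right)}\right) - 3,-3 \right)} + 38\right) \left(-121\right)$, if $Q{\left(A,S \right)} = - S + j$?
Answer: $-6050$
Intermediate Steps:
$Q{\left(A,S \right)} = 9 - S$ ($Q{\left(A,S \right)} = - S + 9 = 9 - S$)
$\left(Q{\left(\left(4 + c{\left(1 \right)}\right) - 3,-3 \right)} + 38\right) \left(-121\right) = \left(\left(9 - -3\right) + 38\right) \left(-121\right) = \left(\left(9 + 3\right) + 38\right) \left(-121\right) = \left(12 + 38\right) \left(-121\right) = 50 \left(-121\right) = -6050$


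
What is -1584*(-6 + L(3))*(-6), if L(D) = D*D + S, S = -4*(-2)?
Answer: 104544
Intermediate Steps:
S = 8
L(D) = 8 + D**2 (L(D) = D*D + 8 = D**2 + 8 = 8 + D**2)
-1584*(-6 + L(3))*(-6) = -1584*(-6 + (8 + 3**2))*(-6) = -1584*(-6 + (8 + 9))*(-6) = -1584*(-6 + 17)*(-6) = -17424*(-6) = -1584*(-66) = 104544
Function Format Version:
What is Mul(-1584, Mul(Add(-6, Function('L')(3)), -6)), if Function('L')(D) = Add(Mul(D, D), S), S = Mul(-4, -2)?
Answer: 104544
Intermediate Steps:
S = 8
Function('L')(D) = Add(8, Pow(D, 2)) (Function('L')(D) = Add(Mul(D, D), 8) = Add(Pow(D, 2), 8) = Add(8, Pow(D, 2)))
Mul(-1584, Mul(Add(-6, Function('L')(3)), -6)) = Mul(-1584, Mul(Add(-6, Add(8, Pow(3, 2))), -6)) = Mul(-1584, Mul(Add(-6, Add(8, 9)), -6)) = Mul(-1584, Mul(Add(-6, 17), -6)) = Mul(-1584, Mul(11, -6)) = Mul(-1584, -66) = 104544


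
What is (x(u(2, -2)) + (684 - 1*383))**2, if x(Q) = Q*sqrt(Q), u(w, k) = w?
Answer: 90609 + 1204*sqrt(2) ≈ 92312.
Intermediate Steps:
x(Q) = Q**(3/2)
(x(u(2, -2)) + (684 - 1*383))**2 = (2**(3/2) + (684 - 1*383))**2 = (2*sqrt(2) + (684 - 383))**2 = (2*sqrt(2) + 301)**2 = (301 + 2*sqrt(2))**2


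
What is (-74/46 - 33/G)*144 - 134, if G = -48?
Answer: -6133/23 ≈ -266.65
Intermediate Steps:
(-74/46 - 33/G)*144 - 134 = (-74/46 - 33/(-48))*144 - 134 = (-74*1/46 - 33*(-1/48))*144 - 134 = (-37/23 + 11/16)*144 - 134 = -339/368*144 - 134 = -3051/23 - 134 = -6133/23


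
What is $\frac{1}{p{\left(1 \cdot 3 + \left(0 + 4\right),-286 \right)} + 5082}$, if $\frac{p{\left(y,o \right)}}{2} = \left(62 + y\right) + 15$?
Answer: $\frac{1}{5250} \approx 0.00019048$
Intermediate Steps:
$p{\left(y,o \right)} = 154 + 2 y$ ($p{\left(y,o \right)} = 2 \left(\left(62 + y\right) + 15\right) = 2 \left(77 + y\right) = 154 + 2 y$)
$\frac{1}{p{\left(1 \cdot 3 + \left(0 + 4\right),-286 \right)} + 5082} = \frac{1}{\left(154 + 2 \left(1 \cdot 3 + \left(0 + 4\right)\right)\right) + 5082} = \frac{1}{\left(154 + 2 \left(3 + 4\right)\right) + 5082} = \frac{1}{\left(154 + 2 \cdot 7\right) + 5082} = \frac{1}{\left(154 + 14\right) + 5082} = \frac{1}{168 + 5082} = \frac{1}{5250}$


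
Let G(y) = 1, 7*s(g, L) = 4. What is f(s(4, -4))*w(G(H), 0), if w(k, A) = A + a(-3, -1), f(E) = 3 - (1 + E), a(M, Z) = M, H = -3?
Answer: -30/7 ≈ -4.2857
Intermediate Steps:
s(g, L) = 4/7 (s(g, L) = (1/7)*4 = 4/7)
f(E) = 2 - E (f(E) = 3 + (-1 - E) = 2 - E)
w(k, A) = -3 + A (w(k, A) = A - 3 = -3 + A)
f(s(4, -4))*w(G(H), 0) = (2 - 1*4/7)*(-3 + 0) = (2 - 4/7)*(-3) = (10/7)*(-3) = -30/7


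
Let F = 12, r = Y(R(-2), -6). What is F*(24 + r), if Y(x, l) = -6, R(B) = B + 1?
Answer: 216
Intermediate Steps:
R(B) = 1 + B
r = -6
F*(24 + r) = 12*(24 - 6) = 12*18 = 216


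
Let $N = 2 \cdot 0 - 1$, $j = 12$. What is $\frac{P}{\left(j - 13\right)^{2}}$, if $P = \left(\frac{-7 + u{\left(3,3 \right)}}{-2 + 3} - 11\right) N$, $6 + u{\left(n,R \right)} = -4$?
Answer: $28$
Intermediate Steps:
$u{\left(n,R \right)} = -10$ ($u{\left(n,R \right)} = -6 - 4 = -10$)
$N = -1$ ($N = 0 - 1 = -1$)
$P = 28$ ($P = \left(\frac{-7 - 10}{-2 + 3} - 11\right) \left(-1\right) = \left(- \frac{17}{1} - 11\right) \left(-1\right) = \left(\left(-17\right) 1 - 11\right) \left(-1\right) = \left(-17 - 11\right) \left(-1\right) = \left(-28\right) \left(-1\right) = 28$)
$\frac{P}{\left(j - 13\right)^{2}} = \frac{28}{\left(12 - 13\right)^{2}} = \frac{28}{\left(-1\right)^{2}} = \frac{28}{1} = 28 \cdot 1 = 28$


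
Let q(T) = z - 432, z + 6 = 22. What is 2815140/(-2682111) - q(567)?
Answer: 370981012/894037 ≈ 414.95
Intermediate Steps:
z = 16 (z = -6 + 22 = 16)
q(T) = -416 (q(T) = 16 - 432 = -416)
2815140/(-2682111) - q(567) = 2815140/(-2682111) - 1*(-416) = 2815140*(-1/2682111) + 416 = -938380/894037 + 416 = 370981012/894037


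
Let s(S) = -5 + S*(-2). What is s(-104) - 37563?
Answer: -37360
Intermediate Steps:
s(S) = -5 - 2*S
s(-104) - 37563 = (-5 - 2*(-104)) - 37563 = (-5 + 208) - 37563 = 203 - 37563 = -37360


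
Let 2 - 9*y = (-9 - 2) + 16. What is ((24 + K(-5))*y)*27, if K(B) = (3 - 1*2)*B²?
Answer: -441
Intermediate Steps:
y = -⅓ (y = 2/9 - ((-9 - 2) + 16)/9 = 2/9 - (-11 + 16)/9 = 2/9 - ⅑*5 = 2/9 - 5/9 = -⅓ ≈ -0.33333)
K(B) = B² (K(B) = (3 - 2)*B² = 1*B² = B²)
((24 + K(-5))*y)*27 = ((24 + (-5)²)*(-⅓))*27 = ((24 + 25)*(-⅓))*27 = (49*(-⅓))*27 = -49/3*27 = -441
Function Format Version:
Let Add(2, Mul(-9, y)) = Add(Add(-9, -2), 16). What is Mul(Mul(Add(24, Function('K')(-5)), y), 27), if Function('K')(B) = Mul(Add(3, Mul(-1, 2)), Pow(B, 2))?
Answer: -441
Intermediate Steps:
y = Rational(-1, 3) (y = Add(Rational(2, 9), Mul(Rational(-1, 9), Add(Add(-9, -2), 16))) = Add(Rational(2, 9), Mul(Rational(-1, 9), Add(-11, 16))) = Add(Rational(2, 9), Mul(Rational(-1, 9), 5)) = Add(Rational(2, 9), Rational(-5, 9)) = Rational(-1, 3) ≈ -0.33333)
Function('K')(B) = Pow(B, 2) (Function('K')(B) = Mul(Add(3, -2), Pow(B, 2)) = Mul(1, Pow(B, 2)) = Pow(B, 2))
Mul(Mul(Add(24, Function('K')(-5)), y), 27) = Mul(Mul(Add(24, Pow(-5, 2)), Rational(-1, 3)), 27) = Mul(Mul(Add(24, 25), Rational(-1, 3)), 27) = Mul(Mul(49, Rational(-1, 3)), 27) = Mul(Rational(-49, 3), 27) = -441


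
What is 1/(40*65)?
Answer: 1/2600 ≈ 0.00038462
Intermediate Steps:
1/(40*65) = 1/2600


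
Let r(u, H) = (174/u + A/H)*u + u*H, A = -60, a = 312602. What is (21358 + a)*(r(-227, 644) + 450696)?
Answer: 712310645640/7 ≈ 1.0176e+11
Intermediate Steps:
r(u, H) = H*u + u*(-60/H + 174/u) (r(u, H) = (174/u - 60/H)*u + u*H = (-60/H + 174/u)*u + H*u = u*(-60/H + 174/u) + H*u = H*u + u*(-60/H + 174/u))
(21358 + a)*(r(-227, 644) + 450696) = (21358 + 312602)*((174 + 644*(-227) - 60*(-227)/644) + 450696) = 333960*((174 - 146188 - 60*(-227)*1/644) + 450696) = 333960*((174 - 146188 + 3405/161) + 450696) = 333960*(-23504849/161 + 450696) = 333960*(49057207/161) = 712310645640/7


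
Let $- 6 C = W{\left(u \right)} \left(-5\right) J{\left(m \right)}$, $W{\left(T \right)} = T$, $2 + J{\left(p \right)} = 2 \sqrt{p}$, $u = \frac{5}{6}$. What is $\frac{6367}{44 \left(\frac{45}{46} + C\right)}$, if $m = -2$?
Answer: $- \frac{7468491}{506110} - \frac{10104429 i \sqrt{2}}{202444} \approx -14.757 - 70.587 i$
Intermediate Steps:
$u = \frac{5}{6}$ ($u = 5 \cdot \frac{1}{6} = \frac{5}{6} \approx 0.83333$)
$J{\left(p \right)} = -2 + 2 \sqrt{p}$
$C = - \frac{25}{18} + \frac{25 i \sqrt{2}}{18}$ ($C = - \frac{\frac{5}{6} \left(-5\right) \left(-2 + 2 \sqrt{-2}\right)}{6} = - \frac{\left(- \frac{25}{6}\right) \left(-2 + 2 i \sqrt{2}\right)}{6} = - \frac{\frac{25}{3} - \frac{25 i \sqrt{2}}{3}}{6} = - \frac{25}{18} + \frac{25 i \sqrt{2}}{18} \approx -1.3889 + 1.9642 i$)
$\frac{6367}{44 \left(\frac{45}{46} + C\right)} = \frac{6367}{44 \left(\frac{45}{46} - \left(\frac{25}{18} - \frac{25 i \sqrt{2}}{18}\right)\right)} = \frac{6367}{44 \left(- \frac{85}{207} + \frac{25 i \sqrt{2}}{18}\right)} = \frac{6367}{- \frac{3740}{207} + \frac{550 i \sqrt{2}}{9}}$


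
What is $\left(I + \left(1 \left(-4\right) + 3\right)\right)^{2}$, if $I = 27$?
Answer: $676$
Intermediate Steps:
$\left(I + \left(1 \left(-4\right) + 3\right)\right)^{2} = \left(27 + \left(1 \left(-4\right) + 3\right)\right)^{2} = \left(27 + \left(-4 + 3\right)\right)^{2} = \left(27 - 1\right)^{2} = 26^{2} = 676$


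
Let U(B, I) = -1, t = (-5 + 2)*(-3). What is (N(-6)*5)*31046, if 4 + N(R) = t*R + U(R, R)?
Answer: -9158570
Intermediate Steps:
t = 9 (t = -3*(-3) = 9)
N(R) = -5 + 9*R (N(R) = -4 + (9*R - 1) = -4 + (-1 + 9*R) = -5 + 9*R)
(N(-6)*5)*31046 = ((-5 + 9*(-6))*5)*31046 = ((-5 - 54)*5)*31046 = -59*5*31046 = -295*31046 = -9158570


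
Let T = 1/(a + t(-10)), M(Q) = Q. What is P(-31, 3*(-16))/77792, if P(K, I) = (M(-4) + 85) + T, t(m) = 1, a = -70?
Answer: 127/121992 ≈ 0.0010411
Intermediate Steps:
T = -1/69 (T = 1/(-70 + 1) = 1/(-69) = -1/69 ≈ -0.014493)
P(K, I) = 5588/69 (P(K, I) = (-4 + 85) - 1/69 = 81 - 1/69 = 5588/69)
P(-31, 3*(-16))/77792 = (5588/69)/77792 = (5588/69)*(1/77792) = 127/121992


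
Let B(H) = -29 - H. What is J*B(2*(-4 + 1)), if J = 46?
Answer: -1058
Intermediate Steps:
J*B(2*(-4 + 1)) = 46*(-29 - 2*(-4 + 1)) = 46*(-29 - 2*(-3)) = 46*(-29 - 1*(-6)) = 46*(-29 + 6) = 46*(-23) = -1058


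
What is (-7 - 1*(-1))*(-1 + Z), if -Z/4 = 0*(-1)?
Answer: 6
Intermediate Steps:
Z = 0 (Z = -0*(-1) = -4*0 = 0)
(-7 - 1*(-1))*(-1 + Z) = (-7 - 1*(-1))*(-1 + 0) = (-7 + 1)*(-1) = -6*(-1) = 6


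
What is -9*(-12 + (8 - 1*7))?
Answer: 99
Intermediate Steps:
-9*(-12 + (8 - 1*7)) = -9*(-12 + (8 - 7)) = -9*(-12 + 1) = -9*(-11) = 99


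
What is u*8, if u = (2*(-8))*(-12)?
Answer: 1536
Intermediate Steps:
u = 192 (u = -16*(-12) = 192)
u*8 = 192*8 = 1536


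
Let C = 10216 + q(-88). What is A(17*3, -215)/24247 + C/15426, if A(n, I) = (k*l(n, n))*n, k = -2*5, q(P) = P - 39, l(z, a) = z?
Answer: -17400253/41559358 ≈ -0.41868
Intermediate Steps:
q(P) = -39 + P
k = -10
A(n, I) = -10*n² (A(n, I) = (-10*n)*n = -10*n²)
C = 10089 (C = 10216 + (-39 - 88) = 10216 - 127 = 10089)
A(17*3, -215)/24247 + C/15426 = -10*(17*3)²/24247 + 10089/15426 = -10*51²*(1/24247) + 10089*(1/15426) = -10*2601*(1/24247) + 1121/1714 = -26010*1/24247 + 1121/1714 = -26010/24247 + 1121/1714 = -17400253/41559358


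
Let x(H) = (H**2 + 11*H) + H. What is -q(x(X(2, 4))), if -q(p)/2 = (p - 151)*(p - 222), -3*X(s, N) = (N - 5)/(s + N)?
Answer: 3492827677/52488 ≈ 66545.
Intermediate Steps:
X(s, N) = -(-5 + N)/(3*(N + s)) (X(s, N) = -(N - 5)/(3*(s + N)) = -(-5 + N)/(3*(N + s)))
x(H) = H**2 + 12*H
q(p) = -2*(-222 + p)*(-151 + p) (q(p) = -2*(p - 151)*(p - 222) = -2*(-151 + p)*(-222 + p) = -2*(-222 + p)*(-151 + p))
-q(x(X(2, 4))) = -(-67044 - 2*(5 - 1*4)**2*(12 + (5 - 1*4)/(3*(4 + 2)))**2/(9*(4 + 2)**2) + 746*(((5 - 1*4)/(3*(4 + 2)))*(12 + (5 - 1*4)/(3*(4 + 2))))) = -(-67044 - 2*(5 - 4)**2*(12 + (1/3)*(5 - 4)/6)**2/324 + 746*(((1/3)*(5 - 4)/6)*(12 + (1/3)*(5 - 4)/6))) = -(-67044 - 2*(12 + (1/3)*(1/6)*1)**2/324 + 746*(((1/3)*(1/6)*1)*(12 + (1/3)*(1/6)*1))) = -(-67044 - 2*(12 + 1/18)**2/324 + 746*((12 + 1/18)/18)) = -(-67044 - 2*((1/18)*(217/18))**2 + 746*((1/18)*(217/18))) = -(-67044 - 2*(217/324)**2 + 746*(217/324)) = -(-67044 - 2*47089/104976 + 80941/162) = -(-67044 - 47089/52488 + 80941/162) = -1*(-3492827677/52488) = 3492827677/52488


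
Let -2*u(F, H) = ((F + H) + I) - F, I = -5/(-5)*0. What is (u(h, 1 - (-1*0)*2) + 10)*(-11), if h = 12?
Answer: -209/2 ≈ -104.50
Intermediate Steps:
I = 0 (I = -5*(-⅕)*0 = 1*0 = 0)
u(F, H) = -H/2 (u(F, H) = -(((F + H) + 0) - F)/2 = -((F + H) - F)/2 = -H/2)
(u(h, 1 - (-1*0)*2) + 10)*(-11) = (-(1 - (-1*0)*2)/2 + 10)*(-11) = (-(1 - 0*2)/2 + 10)*(-11) = (-(1 - 1*0)/2 + 10)*(-11) = (-(1 + 0)/2 + 10)*(-11) = (-½*1 + 10)*(-11) = (-½ + 10)*(-11) = (19/2)*(-11) = -209/2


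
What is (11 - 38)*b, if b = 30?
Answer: -810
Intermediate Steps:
(11 - 38)*b = (11 - 38)*30 = -27*30 = -810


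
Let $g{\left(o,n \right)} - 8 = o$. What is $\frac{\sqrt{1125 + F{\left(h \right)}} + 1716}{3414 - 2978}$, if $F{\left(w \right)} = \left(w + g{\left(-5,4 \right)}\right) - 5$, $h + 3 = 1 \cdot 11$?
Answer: $\frac{429}{109} + \frac{\sqrt{1131}}{436} \approx 4.0129$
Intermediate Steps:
$h = 8$ ($h = -3 + 1 \cdot 11 = -3 + 11 = 8$)
$g{\left(o,n \right)} = 8 + o$
$F{\left(w \right)} = -2 + w$ ($F{\left(w \right)} = \left(w + \left(8 - 5\right)\right) - 5 = \left(w + 3\right) - 5 = \left(3 + w\right) - 5 = -2 + w$)
$\frac{\sqrt{1125 + F{\left(h \right)}} + 1716}{3414 - 2978} = \frac{\sqrt{1125 + \left(-2 + 8\right)} + 1716}{3414 - 2978} = \frac{\sqrt{1125 + 6} + 1716}{436} = \left(\sqrt{1131} + 1716\right) \frac{1}{436} = \left(1716 + \sqrt{1131}\right) \frac{1}{436} = \frac{429}{109} + \frac{\sqrt{1131}}{436}$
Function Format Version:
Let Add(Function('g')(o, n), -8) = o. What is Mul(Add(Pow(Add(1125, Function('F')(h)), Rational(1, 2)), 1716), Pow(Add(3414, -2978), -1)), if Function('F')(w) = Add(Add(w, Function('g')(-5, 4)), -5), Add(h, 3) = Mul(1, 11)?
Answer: Add(Rational(429, 109), Mul(Rational(1, 436), Pow(1131, Rational(1, 2)))) ≈ 4.0129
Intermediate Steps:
h = 8 (h = Add(-3, Mul(1, 11)) = Add(-3, 11) = 8)
Function('g')(o, n) = Add(8, o)
Function('F')(w) = Add(-2, w) (Function('F')(w) = Add(Add(w, Add(8, -5)), -5) = Add(Add(w, 3), -5) = Add(Add(3, w), -5) = Add(-2, w))
Mul(Add(Pow(Add(1125, Function('F')(h)), Rational(1, 2)), 1716), Pow(Add(3414, -2978), -1)) = Mul(Add(Pow(Add(1125, Add(-2, 8)), Rational(1, 2)), 1716), Pow(Add(3414, -2978), -1)) = Mul(Add(Pow(Add(1125, 6), Rational(1, 2)), 1716), Pow(436, -1)) = Mul(Add(Pow(1131, Rational(1, 2)), 1716), Rational(1, 436)) = Mul(Add(1716, Pow(1131, Rational(1, 2))), Rational(1, 436)) = Add(Rational(429, 109), Mul(Rational(1, 436), Pow(1131, Rational(1, 2))))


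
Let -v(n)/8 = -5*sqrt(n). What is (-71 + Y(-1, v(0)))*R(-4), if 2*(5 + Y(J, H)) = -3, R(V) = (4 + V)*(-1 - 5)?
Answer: 0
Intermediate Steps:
v(n) = 40*sqrt(n) (v(n) = -(-40)*sqrt(n) = 40*sqrt(n))
R(V) = -24 - 6*V (R(V) = (4 + V)*(-6) = -24 - 6*V)
Y(J, H) = -13/2 (Y(J, H) = -5 + (1/2)*(-3) = -5 - 3/2 = -13/2)
(-71 + Y(-1, v(0)))*R(-4) = (-71 - 13/2)*(-24 - 6*(-4)) = -155*(-24 + 24)/2 = -155/2*0 = 0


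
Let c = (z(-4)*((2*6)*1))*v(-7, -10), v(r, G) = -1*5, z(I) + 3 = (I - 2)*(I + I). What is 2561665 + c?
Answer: 2558965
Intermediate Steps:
z(I) = -3 + 2*I*(-2 + I) (z(I) = -3 + (I - 2)*(I + I) = -3 + (-2 + I)*(2*I) = -3 + 2*I*(-2 + I))
v(r, G) = -5
c = -2700 (c = ((-3 - 4*(-4) + 2*(-4)²)*((2*6)*1))*(-5) = ((-3 + 16 + 2*16)*(12*1))*(-5) = ((-3 + 16 + 32)*12)*(-5) = (45*12)*(-5) = 540*(-5) = -2700)
2561665 + c = 2561665 - 2700 = 2558965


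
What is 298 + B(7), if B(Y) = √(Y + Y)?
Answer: 298 + √14 ≈ 301.74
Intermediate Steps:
B(Y) = √2*√Y (B(Y) = √(2*Y) = √2*√Y)
298 + B(7) = 298 + √2*√7 = 298 + √14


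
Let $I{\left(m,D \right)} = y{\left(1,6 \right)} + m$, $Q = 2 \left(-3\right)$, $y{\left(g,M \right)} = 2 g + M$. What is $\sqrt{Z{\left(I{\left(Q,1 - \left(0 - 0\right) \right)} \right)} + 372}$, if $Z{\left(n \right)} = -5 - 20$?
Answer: $\sqrt{347} \approx 18.628$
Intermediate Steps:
$y{\left(g,M \right)} = M + 2 g$
$Q = -6$
$I{\left(m,D \right)} = 8 + m$ ($I{\left(m,D \right)} = \left(6 + 2 \cdot 1\right) + m = \left(6 + 2\right) + m = 8 + m$)
$Z{\left(n \right)} = -25$ ($Z{\left(n \right)} = -5 - 20 = -25$)
$\sqrt{Z{\left(I{\left(Q,1 - \left(0 - 0\right) \right)} \right)} + 372} = \sqrt{-25 + 372} = \sqrt{347}$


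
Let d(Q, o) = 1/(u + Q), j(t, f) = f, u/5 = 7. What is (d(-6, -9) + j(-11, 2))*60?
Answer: 3540/29 ≈ 122.07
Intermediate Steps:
u = 35 (u = 5*7 = 35)
d(Q, o) = 1/(35 + Q)
(d(-6, -9) + j(-11, 2))*60 = (1/(35 - 6) + 2)*60 = (1/29 + 2)*60 = (59/29)*60 = 3540/29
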